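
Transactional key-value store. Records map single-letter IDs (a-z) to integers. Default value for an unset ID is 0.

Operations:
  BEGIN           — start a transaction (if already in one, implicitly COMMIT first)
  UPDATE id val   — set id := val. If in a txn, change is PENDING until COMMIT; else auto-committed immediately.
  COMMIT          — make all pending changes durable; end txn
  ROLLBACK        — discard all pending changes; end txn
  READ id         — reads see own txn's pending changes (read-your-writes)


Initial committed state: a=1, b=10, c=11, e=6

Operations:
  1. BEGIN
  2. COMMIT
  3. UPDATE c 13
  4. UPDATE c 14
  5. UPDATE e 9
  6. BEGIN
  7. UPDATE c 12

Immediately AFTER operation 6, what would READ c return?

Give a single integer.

Answer: 14

Derivation:
Initial committed: {a=1, b=10, c=11, e=6}
Op 1: BEGIN: in_txn=True, pending={}
Op 2: COMMIT: merged [] into committed; committed now {a=1, b=10, c=11, e=6}
Op 3: UPDATE c=13 (auto-commit; committed c=13)
Op 4: UPDATE c=14 (auto-commit; committed c=14)
Op 5: UPDATE e=9 (auto-commit; committed e=9)
Op 6: BEGIN: in_txn=True, pending={}
After op 6: visible(c) = 14 (pending={}, committed={a=1, b=10, c=14, e=9})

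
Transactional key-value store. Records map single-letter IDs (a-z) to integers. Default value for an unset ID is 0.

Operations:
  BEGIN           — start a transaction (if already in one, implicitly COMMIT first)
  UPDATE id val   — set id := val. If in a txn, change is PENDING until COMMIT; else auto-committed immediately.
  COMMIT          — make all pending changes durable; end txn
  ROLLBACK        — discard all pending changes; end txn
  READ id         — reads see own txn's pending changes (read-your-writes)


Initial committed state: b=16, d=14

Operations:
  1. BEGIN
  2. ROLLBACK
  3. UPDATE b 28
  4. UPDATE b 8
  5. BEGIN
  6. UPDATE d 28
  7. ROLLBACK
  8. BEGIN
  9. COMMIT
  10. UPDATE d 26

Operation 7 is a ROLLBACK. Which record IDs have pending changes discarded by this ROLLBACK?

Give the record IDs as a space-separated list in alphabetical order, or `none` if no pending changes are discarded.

Initial committed: {b=16, d=14}
Op 1: BEGIN: in_txn=True, pending={}
Op 2: ROLLBACK: discarded pending []; in_txn=False
Op 3: UPDATE b=28 (auto-commit; committed b=28)
Op 4: UPDATE b=8 (auto-commit; committed b=8)
Op 5: BEGIN: in_txn=True, pending={}
Op 6: UPDATE d=28 (pending; pending now {d=28})
Op 7: ROLLBACK: discarded pending ['d']; in_txn=False
Op 8: BEGIN: in_txn=True, pending={}
Op 9: COMMIT: merged [] into committed; committed now {b=8, d=14}
Op 10: UPDATE d=26 (auto-commit; committed d=26)
ROLLBACK at op 7 discards: ['d']

Answer: d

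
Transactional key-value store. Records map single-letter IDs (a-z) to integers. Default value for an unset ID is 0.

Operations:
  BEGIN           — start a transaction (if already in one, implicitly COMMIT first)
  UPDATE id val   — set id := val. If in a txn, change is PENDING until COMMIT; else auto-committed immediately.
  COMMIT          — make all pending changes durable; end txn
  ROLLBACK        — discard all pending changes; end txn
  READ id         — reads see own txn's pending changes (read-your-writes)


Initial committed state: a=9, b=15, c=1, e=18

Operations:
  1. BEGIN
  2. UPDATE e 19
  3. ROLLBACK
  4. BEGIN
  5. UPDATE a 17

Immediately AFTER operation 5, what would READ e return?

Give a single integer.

Initial committed: {a=9, b=15, c=1, e=18}
Op 1: BEGIN: in_txn=True, pending={}
Op 2: UPDATE e=19 (pending; pending now {e=19})
Op 3: ROLLBACK: discarded pending ['e']; in_txn=False
Op 4: BEGIN: in_txn=True, pending={}
Op 5: UPDATE a=17 (pending; pending now {a=17})
After op 5: visible(e) = 18 (pending={a=17}, committed={a=9, b=15, c=1, e=18})

Answer: 18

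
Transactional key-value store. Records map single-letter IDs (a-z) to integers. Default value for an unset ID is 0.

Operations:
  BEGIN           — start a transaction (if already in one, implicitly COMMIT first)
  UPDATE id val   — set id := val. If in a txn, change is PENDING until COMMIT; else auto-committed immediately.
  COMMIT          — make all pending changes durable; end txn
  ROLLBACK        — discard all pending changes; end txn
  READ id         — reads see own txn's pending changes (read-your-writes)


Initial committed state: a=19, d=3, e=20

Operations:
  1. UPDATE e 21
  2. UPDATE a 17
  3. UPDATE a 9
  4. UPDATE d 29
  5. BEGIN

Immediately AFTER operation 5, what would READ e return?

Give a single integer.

Initial committed: {a=19, d=3, e=20}
Op 1: UPDATE e=21 (auto-commit; committed e=21)
Op 2: UPDATE a=17 (auto-commit; committed a=17)
Op 3: UPDATE a=9 (auto-commit; committed a=9)
Op 4: UPDATE d=29 (auto-commit; committed d=29)
Op 5: BEGIN: in_txn=True, pending={}
After op 5: visible(e) = 21 (pending={}, committed={a=9, d=29, e=21})

Answer: 21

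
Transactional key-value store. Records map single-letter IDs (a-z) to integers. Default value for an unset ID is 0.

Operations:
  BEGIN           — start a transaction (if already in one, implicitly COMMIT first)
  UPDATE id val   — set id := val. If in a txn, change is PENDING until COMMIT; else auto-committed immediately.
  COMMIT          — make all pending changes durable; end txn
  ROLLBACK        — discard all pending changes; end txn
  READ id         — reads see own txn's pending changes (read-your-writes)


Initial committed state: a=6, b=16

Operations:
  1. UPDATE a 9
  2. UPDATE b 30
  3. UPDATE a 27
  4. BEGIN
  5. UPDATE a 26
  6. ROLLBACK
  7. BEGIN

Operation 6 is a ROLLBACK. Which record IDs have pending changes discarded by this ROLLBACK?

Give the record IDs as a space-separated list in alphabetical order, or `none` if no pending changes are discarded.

Answer: a

Derivation:
Initial committed: {a=6, b=16}
Op 1: UPDATE a=9 (auto-commit; committed a=9)
Op 2: UPDATE b=30 (auto-commit; committed b=30)
Op 3: UPDATE a=27 (auto-commit; committed a=27)
Op 4: BEGIN: in_txn=True, pending={}
Op 5: UPDATE a=26 (pending; pending now {a=26})
Op 6: ROLLBACK: discarded pending ['a']; in_txn=False
Op 7: BEGIN: in_txn=True, pending={}
ROLLBACK at op 6 discards: ['a']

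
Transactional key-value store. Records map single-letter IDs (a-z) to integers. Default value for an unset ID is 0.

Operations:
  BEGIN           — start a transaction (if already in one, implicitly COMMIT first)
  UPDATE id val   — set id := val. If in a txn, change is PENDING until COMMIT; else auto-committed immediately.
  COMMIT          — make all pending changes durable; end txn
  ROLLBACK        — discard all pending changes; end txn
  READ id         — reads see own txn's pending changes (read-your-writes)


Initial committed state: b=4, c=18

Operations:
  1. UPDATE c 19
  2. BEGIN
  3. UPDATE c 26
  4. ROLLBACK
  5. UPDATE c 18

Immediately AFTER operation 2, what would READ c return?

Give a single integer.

Initial committed: {b=4, c=18}
Op 1: UPDATE c=19 (auto-commit; committed c=19)
Op 2: BEGIN: in_txn=True, pending={}
After op 2: visible(c) = 19 (pending={}, committed={b=4, c=19})

Answer: 19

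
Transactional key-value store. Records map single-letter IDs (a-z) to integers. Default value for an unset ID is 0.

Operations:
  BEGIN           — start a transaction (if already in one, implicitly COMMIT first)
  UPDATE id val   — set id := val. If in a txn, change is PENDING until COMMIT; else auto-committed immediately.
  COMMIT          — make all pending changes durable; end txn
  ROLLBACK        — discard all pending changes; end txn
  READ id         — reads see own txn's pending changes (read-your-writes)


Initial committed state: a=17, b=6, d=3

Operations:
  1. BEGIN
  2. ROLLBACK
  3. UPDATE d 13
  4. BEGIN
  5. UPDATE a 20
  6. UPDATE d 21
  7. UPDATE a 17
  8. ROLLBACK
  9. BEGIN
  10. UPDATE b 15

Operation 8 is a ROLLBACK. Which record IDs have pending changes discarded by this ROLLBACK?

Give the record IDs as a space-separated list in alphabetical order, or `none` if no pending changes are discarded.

Answer: a d

Derivation:
Initial committed: {a=17, b=6, d=3}
Op 1: BEGIN: in_txn=True, pending={}
Op 2: ROLLBACK: discarded pending []; in_txn=False
Op 3: UPDATE d=13 (auto-commit; committed d=13)
Op 4: BEGIN: in_txn=True, pending={}
Op 5: UPDATE a=20 (pending; pending now {a=20})
Op 6: UPDATE d=21 (pending; pending now {a=20, d=21})
Op 7: UPDATE a=17 (pending; pending now {a=17, d=21})
Op 8: ROLLBACK: discarded pending ['a', 'd']; in_txn=False
Op 9: BEGIN: in_txn=True, pending={}
Op 10: UPDATE b=15 (pending; pending now {b=15})
ROLLBACK at op 8 discards: ['a', 'd']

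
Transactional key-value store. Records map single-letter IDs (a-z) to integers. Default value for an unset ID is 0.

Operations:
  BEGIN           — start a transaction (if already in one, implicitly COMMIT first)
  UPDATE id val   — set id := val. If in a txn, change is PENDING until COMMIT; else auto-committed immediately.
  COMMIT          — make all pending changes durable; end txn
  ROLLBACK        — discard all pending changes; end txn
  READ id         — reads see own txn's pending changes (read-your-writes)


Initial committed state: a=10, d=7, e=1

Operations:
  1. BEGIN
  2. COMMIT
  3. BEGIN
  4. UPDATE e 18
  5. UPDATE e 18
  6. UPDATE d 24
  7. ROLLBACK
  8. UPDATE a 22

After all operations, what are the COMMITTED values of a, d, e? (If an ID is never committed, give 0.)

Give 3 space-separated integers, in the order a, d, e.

Initial committed: {a=10, d=7, e=1}
Op 1: BEGIN: in_txn=True, pending={}
Op 2: COMMIT: merged [] into committed; committed now {a=10, d=7, e=1}
Op 3: BEGIN: in_txn=True, pending={}
Op 4: UPDATE e=18 (pending; pending now {e=18})
Op 5: UPDATE e=18 (pending; pending now {e=18})
Op 6: UPDATE d=24 (pending; pending now {d=24, e=18})
Op 7: ROLLBACK: discarded pending ['d', 'e']; in_txn=False
Op 8: UPDATE a=22 (auto-commit; committed a=22)
Final committed: {a=22, d=7, e=1}

Answer: 22 7 1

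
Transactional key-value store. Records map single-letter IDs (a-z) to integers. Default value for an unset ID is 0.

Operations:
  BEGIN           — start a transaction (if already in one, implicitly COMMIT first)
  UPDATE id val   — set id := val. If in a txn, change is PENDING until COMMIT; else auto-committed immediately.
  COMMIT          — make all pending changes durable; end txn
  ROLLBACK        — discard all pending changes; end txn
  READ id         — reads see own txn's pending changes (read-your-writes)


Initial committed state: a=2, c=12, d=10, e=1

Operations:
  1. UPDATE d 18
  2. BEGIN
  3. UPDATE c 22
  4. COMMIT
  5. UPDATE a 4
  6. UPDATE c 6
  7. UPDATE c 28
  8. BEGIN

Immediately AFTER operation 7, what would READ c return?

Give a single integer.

Answer: 28

Derivation:
Initial committed: {a=2, c=12, d=10, e=1}
Op 1: UPDATE d=18 (auto-commit; committed d=18)
Op 2: BEGIN: in_txn=True, pending={}
Op 3: UPDATE c=22 (pending; pending now {c=22})
Op 4: COMMIT: merged ['c'] into committed; committed now {a=2, c=22, d=18, e=1}
Op 5: UPDATE a=4 (auto-commit; committed a=4)
Op 6: UPDATE c=6 (auto-commit; committed c=6)
Op 7: UPDATE c=28 (auto-commit; committed c=28)
After op 7: visible(c) = 28 (pending={}, committed={a=4, c=28, d=18, e=1})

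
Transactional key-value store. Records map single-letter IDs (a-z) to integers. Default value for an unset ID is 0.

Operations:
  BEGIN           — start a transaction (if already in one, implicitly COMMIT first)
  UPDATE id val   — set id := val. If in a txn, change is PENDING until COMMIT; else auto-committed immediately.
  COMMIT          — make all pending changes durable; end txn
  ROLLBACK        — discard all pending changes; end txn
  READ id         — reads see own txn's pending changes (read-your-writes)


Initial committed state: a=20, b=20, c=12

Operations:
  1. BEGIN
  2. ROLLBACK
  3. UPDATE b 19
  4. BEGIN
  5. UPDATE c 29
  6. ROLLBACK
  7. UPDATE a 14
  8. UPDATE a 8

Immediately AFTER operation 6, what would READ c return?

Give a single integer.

Answer: 12

Derivation:
Initial committed: {a=20, b=20, c=12}
Op 1: BEGIN: in_txn=True, pending={}
Op 2: ROLLBACK: discarded pending []; in_txn=False
Op 3: UPDATE b=19 (auto-commit; committed b=19)
Op 4: BEGIN: in_txn=True, pending={}
Op 5: UPDATE c=29 (pending; pending now {c=29})
Op 6: ROLLBACK: discarded pending ['c']; in_txn=False
After op 6: visible(c) = 12 (pending={}, committed={a=20, b=19, c=12})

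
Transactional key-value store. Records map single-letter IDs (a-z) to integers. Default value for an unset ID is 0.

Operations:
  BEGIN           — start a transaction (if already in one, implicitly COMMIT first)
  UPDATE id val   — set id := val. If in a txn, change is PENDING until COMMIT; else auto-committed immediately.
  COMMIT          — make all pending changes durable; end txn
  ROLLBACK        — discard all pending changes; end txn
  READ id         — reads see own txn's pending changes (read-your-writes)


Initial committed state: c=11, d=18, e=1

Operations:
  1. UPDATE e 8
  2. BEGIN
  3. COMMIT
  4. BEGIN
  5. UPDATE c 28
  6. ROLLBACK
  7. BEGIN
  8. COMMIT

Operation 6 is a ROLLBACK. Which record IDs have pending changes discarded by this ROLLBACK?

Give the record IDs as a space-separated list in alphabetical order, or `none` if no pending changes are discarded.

Answer: c

Derivation:
Initial committed: {c=11, d=18, e=1}
Op 1: UPDATE e=8 (auto-commit; committed e=8)
Op 2: BEGIN: in_txn=True, pending={}
Op 3: COMMIT: merged [] into committed; committed now {c=11, d=18, e=8}
Op 4: BEGIN: in_txn=True, pending={}
Op 5: UPDATE c=28 (pending; pending now {c=28})
Op 6: ROLLBACK: discarded pending ['c']; in_txn=False
Op 7: BEGIN: in_txn=True, pending={}
Op 8: COMMIT: merged [] into committed; committed now {c=11, d=18, e=8}
ROLLBACK at op 6 discards: ['c']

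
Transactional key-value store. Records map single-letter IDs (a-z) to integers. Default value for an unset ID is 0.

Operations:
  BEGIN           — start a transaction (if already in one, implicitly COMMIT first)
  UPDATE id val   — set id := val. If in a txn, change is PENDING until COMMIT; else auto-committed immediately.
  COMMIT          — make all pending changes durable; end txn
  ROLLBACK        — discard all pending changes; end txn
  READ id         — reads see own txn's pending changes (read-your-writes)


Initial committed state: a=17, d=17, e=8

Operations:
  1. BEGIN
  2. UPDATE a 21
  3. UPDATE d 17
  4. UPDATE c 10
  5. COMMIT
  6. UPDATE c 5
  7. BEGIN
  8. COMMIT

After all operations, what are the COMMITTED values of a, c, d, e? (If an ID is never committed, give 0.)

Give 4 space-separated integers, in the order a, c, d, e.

Answer: 21 5 17 8

Derivation:
Initial committed: {a=17, d=17, e=8}
Op 1: BEGIN: in_txn=True, pending={}
Op 2: UPDATE a=21 (pending; pending now {a=21})
Op 3: UPDATE d=17 (pending; pending now {a=21, d=17})
Op 4: UPDATE c=10 (pending; pending now {a=21, c=10, d=17})
Op 5: COMMIT: merged ['a', 'c', 'd'] into committed; committed now {a=21, c=10, d=17, e=8}
Op 6: UPDATE c=5 (auto-commit; committed c=5)
Op 7: BEGIN: in_txn=True, pending={}
Op 8: COMMIT: merged [] into committed; committed now {a=21, c=5, d=17, e=8}
Final committed: {a=21, c=5, d=17, e=8}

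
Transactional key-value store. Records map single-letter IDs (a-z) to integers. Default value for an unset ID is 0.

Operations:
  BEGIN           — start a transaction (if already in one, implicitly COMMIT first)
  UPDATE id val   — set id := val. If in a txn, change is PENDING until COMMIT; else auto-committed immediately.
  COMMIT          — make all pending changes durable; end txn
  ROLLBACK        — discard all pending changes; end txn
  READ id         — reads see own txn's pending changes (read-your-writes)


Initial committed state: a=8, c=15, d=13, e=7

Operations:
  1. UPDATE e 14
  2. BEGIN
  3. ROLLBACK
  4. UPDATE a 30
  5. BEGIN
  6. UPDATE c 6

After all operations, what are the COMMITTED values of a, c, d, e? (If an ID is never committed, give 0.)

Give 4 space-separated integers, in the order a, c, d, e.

Initial committed: {a=8, c=15, d=13, e=7}
Op 1: UPDATE e=14 (auto-commit; committed e=14)
Op 2: BEGIN: in_txn=True, pending={}
Op 3: ROLLBACK: discarded pending []; in_txn=False
Op 4: UPDATE a=30 (auto-commit; committed a=30)
Op 5: BEGIN: in_txn=True, pending={}
Op 6: UPDATE c=6 (pending; pending now {c=6})
Final committed: {a=30, c=15, d=13, e=14}

Answer: 30 15 13 14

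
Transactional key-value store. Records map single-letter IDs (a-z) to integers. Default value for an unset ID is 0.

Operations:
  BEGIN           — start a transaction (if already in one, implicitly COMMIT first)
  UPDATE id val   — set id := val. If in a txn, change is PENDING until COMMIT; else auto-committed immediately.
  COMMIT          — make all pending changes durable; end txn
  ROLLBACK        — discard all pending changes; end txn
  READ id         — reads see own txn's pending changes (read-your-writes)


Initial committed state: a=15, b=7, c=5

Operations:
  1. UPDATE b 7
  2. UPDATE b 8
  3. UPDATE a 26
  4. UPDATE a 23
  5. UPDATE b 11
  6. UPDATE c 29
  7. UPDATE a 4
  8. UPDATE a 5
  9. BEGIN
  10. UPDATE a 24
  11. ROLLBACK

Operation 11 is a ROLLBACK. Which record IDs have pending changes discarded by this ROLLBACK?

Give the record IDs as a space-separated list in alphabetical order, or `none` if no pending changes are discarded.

Answer: a

Derivation:
Initial committed: {a=15, b=7, c=5}
Op 1: UPDATE b=7 (auto-commit; committed b=7)
Op 2: UPDATE b=8 (auto-commit; committed b=8)
Op 3: UPDATE a=26 (auto-commit; committed a=26)
Op 4: UPDATE a=23 (auto-commit; committed a=23)
Op 5: UPDATE b=11 (auto-commit; committed b=11)
Op 6: UPDATE c=29 (auto-commit; committed c=29)
Op 7: UPDATE a=4 (auto-commit; committed a=4)
Op 8: UPDATE a=5 (auto-commit; committed a=5)
Op 9: BEGIN: in_txn=True, pending={}
Op 10: UPDATE a=24 (pending; pending now {a=24})
Op 11: ROLLBACK: discarded pending ['a']; in_txn=False
ROLLBACK at op 11 discards: ['a']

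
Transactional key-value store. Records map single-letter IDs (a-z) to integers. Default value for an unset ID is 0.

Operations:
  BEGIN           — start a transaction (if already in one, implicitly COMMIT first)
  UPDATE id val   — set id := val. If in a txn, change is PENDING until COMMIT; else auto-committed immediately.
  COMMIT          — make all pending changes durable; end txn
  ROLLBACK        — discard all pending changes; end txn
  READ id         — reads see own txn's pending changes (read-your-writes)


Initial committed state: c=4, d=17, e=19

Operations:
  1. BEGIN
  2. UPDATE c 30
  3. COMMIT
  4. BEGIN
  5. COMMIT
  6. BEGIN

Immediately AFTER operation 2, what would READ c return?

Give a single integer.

Answer: 30

Derivation:
Initial committed: {c=4, d=17, e=19}
Op 1: BEGIN: in_txn=True, pending={}
Op 2: UPDATE c=30 (pending; pending now {c=30})
After op 2: visible(c) = 30 (pending={c=30}, committed={c=4, d=17, e=19})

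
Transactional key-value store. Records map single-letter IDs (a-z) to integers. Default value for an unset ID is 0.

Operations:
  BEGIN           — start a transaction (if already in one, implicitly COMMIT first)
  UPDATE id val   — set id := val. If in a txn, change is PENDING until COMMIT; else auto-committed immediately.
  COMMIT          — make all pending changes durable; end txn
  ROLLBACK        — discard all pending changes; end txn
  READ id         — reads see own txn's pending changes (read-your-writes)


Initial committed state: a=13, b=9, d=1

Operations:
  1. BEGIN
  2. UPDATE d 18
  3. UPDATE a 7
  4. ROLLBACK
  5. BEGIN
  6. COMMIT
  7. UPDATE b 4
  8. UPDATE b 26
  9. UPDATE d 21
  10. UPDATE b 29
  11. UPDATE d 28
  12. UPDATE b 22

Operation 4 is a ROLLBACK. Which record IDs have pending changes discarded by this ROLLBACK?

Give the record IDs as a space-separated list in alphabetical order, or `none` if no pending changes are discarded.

Initial committed: {a=13, b=9, d=1}
Op 1: BEGIN: in_txn=True, pending={}
Op 2: UPDATE d=18 (pending; pending now {d=18})
Op 3: UPDATE a=7 (pending; pending now {a=7, d=18})
Op 4: ROLLBACK: discarded pending ['a', 'd']; in_txn=False
Op 5: BEGIN: in_txn=True, pending={}
Op 6: COMMIT: merged [] into committed; committed now {a=13, b=9, d=1}
Op 7: UPDATE b=4 (auto-commit; committed b=4)
Op 8: UPDATE b=26 (auto-commit; committed b=26)
Op 9: UPDATE d=21 (auto-commit; committed d=21)
Op 10: UPDATE b=29 (auto-commit; committed b=29)
Op 11: UPDATE d=28 (auto-commit; committed d=28)
Op 12: UPDATE b=22 (auto-commit; committed b=22)
ROLLBACK at op 4 discards: ['a', 'd']

Answer: a d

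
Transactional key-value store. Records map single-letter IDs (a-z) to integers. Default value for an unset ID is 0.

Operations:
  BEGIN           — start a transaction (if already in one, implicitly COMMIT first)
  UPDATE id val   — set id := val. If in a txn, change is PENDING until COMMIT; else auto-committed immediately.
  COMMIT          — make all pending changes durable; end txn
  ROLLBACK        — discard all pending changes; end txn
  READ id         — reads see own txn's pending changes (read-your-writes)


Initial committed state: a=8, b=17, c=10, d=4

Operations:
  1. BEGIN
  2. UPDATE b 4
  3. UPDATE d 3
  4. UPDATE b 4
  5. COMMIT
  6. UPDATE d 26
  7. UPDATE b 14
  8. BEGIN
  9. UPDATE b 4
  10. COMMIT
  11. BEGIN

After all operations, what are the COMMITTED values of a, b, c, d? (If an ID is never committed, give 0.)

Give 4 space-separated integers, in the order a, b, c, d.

Answer: 8 4 10 26

Derivation:
Initial committed: {a=8, b=17, c=10, d=4}
Op 1: BEGIN: in_txn=True, pending={}
Op 2: UPDATE b=4 (pending; pending now {b=4})
Op 3: UPDATE d=3 (pending; pending now {b=4, d=3})
Op 4: UPDATE b=4 (pending; pending now {b=4, d=3})
Op 5: COMMIT: merged ['b', 'd'] into committed; committed now {a=8, b=4, c=10, d=3}
Op 6: UPDATE d=26 (auto-commit; committed d=26)
Op 7: UPDATE b=14 (auto-commit; committed b=14)
Op 8: BEGIN: in_txn=True, pending={}
Op 9: UPDATE b=4 (pending; pending now {b=4})
Op 10: COMMIT: merged ['b'] into committed; committed now {a=8, b=4, c=10, d=26}
Op 11: BEGIN: in_txn=True, pending={}
Final committed: {a=8, b=4, c=10, d=26}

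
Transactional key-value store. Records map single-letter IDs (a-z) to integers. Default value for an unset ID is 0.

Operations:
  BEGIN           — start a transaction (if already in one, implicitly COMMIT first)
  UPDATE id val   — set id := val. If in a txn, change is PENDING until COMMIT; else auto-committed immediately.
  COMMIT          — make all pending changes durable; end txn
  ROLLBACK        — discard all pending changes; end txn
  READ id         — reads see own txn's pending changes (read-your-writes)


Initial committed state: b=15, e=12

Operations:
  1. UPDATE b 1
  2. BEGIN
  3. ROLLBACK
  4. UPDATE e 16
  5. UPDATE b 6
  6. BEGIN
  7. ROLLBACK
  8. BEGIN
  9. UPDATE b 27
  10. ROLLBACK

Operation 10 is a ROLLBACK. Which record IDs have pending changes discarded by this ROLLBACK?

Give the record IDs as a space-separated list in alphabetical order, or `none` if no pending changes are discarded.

Initial committed: {b=15, e=12}
Op 1: UPDATE b=1 (auto-commit; committed b=1)
Op 2: BEGIN: in_txn=True, pending={}
Op 3: ROLLBACK: discarded pending []; in_txn=False
Op 4: UPDATE e=16 (auto-commit; committed e=16)
Op 5: UPDATE b=6 (auto-commit; committed b=6)
Op 6: BEGIN: in_txn=True, pending={}
Op 7: ROLLBACK: discarded pending []; in_txn=False
Op 8: BEGIN: in_txn=True, pending={}
Op 9: UPDATE b=27 (pending; pending now {b=27})
Op 10: ROLLBACK: discarded pending ['b']; in_txn=False
ROLLBACK at op 10 discards: ['b']

Answer: b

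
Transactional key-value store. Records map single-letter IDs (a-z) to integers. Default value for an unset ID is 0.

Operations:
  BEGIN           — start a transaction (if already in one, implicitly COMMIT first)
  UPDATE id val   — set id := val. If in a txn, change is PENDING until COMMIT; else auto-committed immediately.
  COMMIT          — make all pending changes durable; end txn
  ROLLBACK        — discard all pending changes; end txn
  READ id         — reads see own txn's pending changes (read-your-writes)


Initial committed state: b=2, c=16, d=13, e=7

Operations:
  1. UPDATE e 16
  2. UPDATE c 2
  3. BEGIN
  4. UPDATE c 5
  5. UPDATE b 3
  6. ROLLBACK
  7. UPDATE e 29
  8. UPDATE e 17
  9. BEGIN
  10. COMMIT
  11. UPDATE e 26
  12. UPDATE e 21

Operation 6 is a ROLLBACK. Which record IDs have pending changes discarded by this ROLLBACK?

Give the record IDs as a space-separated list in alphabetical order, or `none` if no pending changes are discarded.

Initial committed: {b=2, c=16, d=13, e=7}
Op 1: UPDATE e=16 (auto-commit; committed e=16)
Op 2: UPDATE c=2 (auto-commit; committed c=2)
Op 3: BEGIN: in_txn=True, pending={}
Op 4: UPDATE c=5 (pending; pending now {c=5})
Op 5: UPDATE b=3 (pending; pending now {b=3, c=5})
Op 6: ROLLBACK: discarded pending ['b', 'c']; in_txn=False
Op 7: UPDATE e=29 (auto-commit; committed e=29)
Op 8: UPDATE e=17 (auto-commit; committed e=17)
Op 9: BEGIN: in_txn=True, pending={}
Op 10: COMMIT: merged [] into committed; committed now {b=2, c=2, d=13, e=17}
Op 11: UPDATE e=26 (auto-commit; committed e=26)
Op 12: UPDATE e=21 (auto-commit; committed e=21)
ROLLBACK at op 6 discards: ['b', 'c']

Answer: b c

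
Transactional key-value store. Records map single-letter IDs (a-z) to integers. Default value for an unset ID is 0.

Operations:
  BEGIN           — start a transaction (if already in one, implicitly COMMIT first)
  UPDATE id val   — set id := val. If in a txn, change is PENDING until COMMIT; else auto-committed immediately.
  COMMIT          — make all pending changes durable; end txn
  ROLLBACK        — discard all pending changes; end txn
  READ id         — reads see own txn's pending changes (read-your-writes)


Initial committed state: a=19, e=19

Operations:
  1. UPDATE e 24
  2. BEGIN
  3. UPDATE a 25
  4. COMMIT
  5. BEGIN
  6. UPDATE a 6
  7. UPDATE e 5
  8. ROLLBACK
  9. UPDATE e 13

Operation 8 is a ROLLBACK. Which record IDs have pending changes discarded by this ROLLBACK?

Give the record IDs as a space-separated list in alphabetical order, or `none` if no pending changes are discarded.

Answer: a e

Derivation:
Initial committed: {a=19, e=19}
Op 1: UPDATE e=24 (auto-commit; committed e=24)
Op 2: BEGIN: in_txn=True, pending={}
Op 3: UPDATE a=25 (pending; pending now {a=25})
Op 4: COMMIT: merged ['a'] into committed; committed now {a=25, e=24}
Op 5: BEGIN: in_txn=True, pending={}
Op 6: UPDATE a=6 (pending; pending now {a=6})
Op 7: UPDATE e=5 (pending; pending now {a=6, e=5})
Op 8: ROLLBACK: discarded pending ['a', 'e']; in_txn=False
Op 9: UPDATE e=13 (auto-commit; committed e=13)
ROLLBACK at op 8 discards: ['a', 'e']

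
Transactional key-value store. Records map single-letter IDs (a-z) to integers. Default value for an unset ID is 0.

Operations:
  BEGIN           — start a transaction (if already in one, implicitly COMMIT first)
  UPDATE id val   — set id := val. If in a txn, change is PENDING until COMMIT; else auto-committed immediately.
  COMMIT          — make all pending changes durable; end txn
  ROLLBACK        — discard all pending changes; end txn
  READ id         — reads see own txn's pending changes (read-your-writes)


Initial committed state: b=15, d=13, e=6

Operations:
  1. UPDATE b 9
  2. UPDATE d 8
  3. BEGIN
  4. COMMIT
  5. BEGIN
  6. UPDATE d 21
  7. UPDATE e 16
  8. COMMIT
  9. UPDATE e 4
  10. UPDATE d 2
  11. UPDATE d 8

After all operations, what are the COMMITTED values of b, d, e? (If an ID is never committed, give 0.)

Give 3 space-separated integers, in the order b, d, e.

Initial committed: {b=15, d=13, e=6}
Op 1: UPDATE b=9 (auto-commit; committed b=9)
Op 2: UPDATE d=8 (auto-commit; committed d=8)
Op 3: BEGIN: in_txn=True, pending={}
Op 4: COMMIT: merged [] into committed; committed now {b=9, d=8, e=6}
Op 5: BEGIN: in_txn=True, pending={}
Op 6: UPDATE d=21 (pending; pending now {d=21})
Op 7: UPDATE e=16 (pending; pending now {d=21, e=16})
Op 8: COMMIT: merged ['d', 'e'] into committed; committed now {b=9, d=21, e=16}
Op 9: UPDATE e=4 (auto-commit; committed e=4)
Op 10: UPDATE d=2 (auto-commit; committed d=2)
Op 11: UPDATE d=8 (auto-commit; committed d=8)
Final committed: {b=9, d=8, e=4}

Answer: 9 8 4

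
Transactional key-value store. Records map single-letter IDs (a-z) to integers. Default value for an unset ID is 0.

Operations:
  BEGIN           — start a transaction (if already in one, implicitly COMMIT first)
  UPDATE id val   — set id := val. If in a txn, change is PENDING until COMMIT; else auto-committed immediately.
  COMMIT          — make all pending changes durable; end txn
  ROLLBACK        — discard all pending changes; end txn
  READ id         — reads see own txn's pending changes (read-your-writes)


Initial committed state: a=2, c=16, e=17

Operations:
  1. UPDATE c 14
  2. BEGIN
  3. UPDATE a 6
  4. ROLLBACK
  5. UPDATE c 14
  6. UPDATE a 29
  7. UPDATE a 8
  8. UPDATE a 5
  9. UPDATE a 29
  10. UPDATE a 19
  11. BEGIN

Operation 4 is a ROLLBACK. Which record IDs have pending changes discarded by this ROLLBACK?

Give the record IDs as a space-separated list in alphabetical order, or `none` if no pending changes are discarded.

Initial committed: {a=2, c=16, e=17}
Op 1: UPDATE c=14 (auto-commit; committed c=14)
Op 2: BEGIN: in_txn=True, pending={}
Op 3: UPDATE a=6 (pending; pending now {a=6})
Op 4: ROLLBACK: discarded pending ['a']; in_txn=False
Op 5: UPDATE c=14 (auto-commit; committed c=14)
Op 6: UPDATE a=29 (auto-commit; committed a=29)
Op 7: UPDATE a=8 (auto-commit; committed a=8)
Op 8: UPDATE a=5 (auto-commit; committed a=5)
Op 9: UPDATE a=29 (auto-commit; committed a=29)
Op 10: UPDATE a=19 (auto-commit; committed a=19)
Op 11: BEGIN: in_txn=True, pending={}
ROLLBACK at op 4 discards: ['a']

Answer: a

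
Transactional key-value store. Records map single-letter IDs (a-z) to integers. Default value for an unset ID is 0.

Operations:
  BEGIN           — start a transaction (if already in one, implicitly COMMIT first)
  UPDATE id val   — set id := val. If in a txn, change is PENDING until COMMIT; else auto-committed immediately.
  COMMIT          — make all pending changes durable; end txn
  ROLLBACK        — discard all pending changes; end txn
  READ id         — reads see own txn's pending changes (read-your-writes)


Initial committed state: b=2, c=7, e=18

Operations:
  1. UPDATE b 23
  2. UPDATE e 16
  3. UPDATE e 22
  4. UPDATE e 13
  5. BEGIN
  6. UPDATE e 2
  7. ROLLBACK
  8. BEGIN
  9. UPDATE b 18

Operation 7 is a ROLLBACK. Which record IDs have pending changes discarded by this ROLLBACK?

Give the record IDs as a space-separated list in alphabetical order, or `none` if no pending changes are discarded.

Answer: e

Derivation:
Initial committed: {b=2, c=7, e=18}
Op 1: UPDATE b=23 (auto-commit; committed b=23)
Op 2: UPDATE e=16 (auto-commit; committed e=16)
Op 3: UPDATE e=22 (auto-commit; committed e=22)
Op 4: UPDATE e=13 (auto-commit; committed e=13)
Op 5: BEGIN: in_txn=True, pending={}
Op 6: UPDATE e=2 (pending; pending now {e=2})
Op 7: ROLLBACK: discarded pending ['e']; in_txn=False
Op 8: BEGIN: in_txn=True, pending={}
Op 9: UPDATE b=18 (pending; pending now {b=18})
ROLLBACK at op 7 discards: ['e']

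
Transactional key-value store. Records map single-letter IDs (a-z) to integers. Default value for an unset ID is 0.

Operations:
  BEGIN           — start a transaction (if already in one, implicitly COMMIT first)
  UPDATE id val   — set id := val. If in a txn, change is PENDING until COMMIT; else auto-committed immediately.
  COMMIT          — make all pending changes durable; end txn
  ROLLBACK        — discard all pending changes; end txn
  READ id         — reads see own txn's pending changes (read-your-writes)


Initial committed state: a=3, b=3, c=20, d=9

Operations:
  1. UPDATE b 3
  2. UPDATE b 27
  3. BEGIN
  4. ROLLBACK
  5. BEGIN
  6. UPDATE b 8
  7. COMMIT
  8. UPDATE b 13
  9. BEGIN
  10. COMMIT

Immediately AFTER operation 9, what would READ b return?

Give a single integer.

Initial committed: {a=3, b=3, c=20, d=9}
Op 1: UPDATE b=3 (auto-commit; committed b=3)
Op 2: UPDATE b=27 (auto-commit; committed b=27)
Op 3: BEGIN: in_txn=True, pending={}
Op 4: ROLLBACK: discarded pending []; in_txn=False
Op 5: BEGIN: in_txn=True, pending={}
Op 6: UPDATE b=8 (pending; pending now {b=8})
Op 7: COMMIT: merged ['b'] into committed; committed now {a=3, b=8, c=20, d=9}
Op 8: UPDATE b=13 (auto-commit; committed b=13)
Op 9: BEGIN: in_txn=True, pending={}
After op 9: visible(b) = 13 (pending={}, committed={a=3, b=13, c=20, d=9})

Answer: 13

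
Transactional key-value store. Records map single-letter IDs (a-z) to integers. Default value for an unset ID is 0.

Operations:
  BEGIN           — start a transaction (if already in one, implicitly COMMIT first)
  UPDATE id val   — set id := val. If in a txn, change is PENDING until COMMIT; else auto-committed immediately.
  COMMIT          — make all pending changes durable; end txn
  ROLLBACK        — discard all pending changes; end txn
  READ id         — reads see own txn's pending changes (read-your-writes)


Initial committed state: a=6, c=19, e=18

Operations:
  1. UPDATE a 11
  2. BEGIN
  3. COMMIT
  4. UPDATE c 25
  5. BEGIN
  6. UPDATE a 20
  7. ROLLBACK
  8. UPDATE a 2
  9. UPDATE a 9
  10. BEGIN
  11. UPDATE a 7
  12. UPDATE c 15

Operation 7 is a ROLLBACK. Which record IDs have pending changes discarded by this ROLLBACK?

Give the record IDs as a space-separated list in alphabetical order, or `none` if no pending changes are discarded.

Initial committed: {a=6, c=19, e=18}
Op 1: UPDATE a=11 (auto-commit; committed a=11)
Op 2: BEGIN: in_txn=True, pending={}
Op 3: COMMIT: merged [] into committed; committed now {a=11, c=19, e=18}
Op 4: UPDATE c=25 (auto-commit; committed c=25)
Op 5: BEGIN: in_txn=True, pending={}
Op 6: UPDATE a=20 (pending; pending now {a=20})
Op 7: ROLLBACK: discarded pending ['a']; in_txn=False
Op 8: UPDATE a=2 (auto-commit; committed a=2)
Op 9: UPDATE a=9 (auto-commit; committed a=9)
Op 10: BEGIN: in_txn=True, pending={}
Op 11: UPDATE a=7 (pending; pending now {a=7})
Op 12: UPDATE c=15 (pending; pending now {a=7, c=15})
ROLLBACK at op 7 discards: ['a']

Answer: a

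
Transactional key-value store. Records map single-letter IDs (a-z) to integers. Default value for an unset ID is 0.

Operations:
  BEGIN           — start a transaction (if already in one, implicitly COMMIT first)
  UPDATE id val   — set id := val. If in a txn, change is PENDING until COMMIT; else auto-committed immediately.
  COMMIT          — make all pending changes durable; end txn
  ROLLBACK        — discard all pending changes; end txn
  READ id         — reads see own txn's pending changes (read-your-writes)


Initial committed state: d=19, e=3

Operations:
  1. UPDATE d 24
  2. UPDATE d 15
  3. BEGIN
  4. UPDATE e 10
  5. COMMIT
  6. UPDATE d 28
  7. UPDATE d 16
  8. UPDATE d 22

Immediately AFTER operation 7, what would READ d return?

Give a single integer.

Answer: 16

Derivation:
Initial committed: {d=19, e=3}
Op 1: UPDATE d=24 (auto-commit; committed d=24)
Op 2: UPDATE d=15 (auto-commit; committed d=15)
Op 3: BEGIN: in_txn=True, pending={}
Op 4: UPDATE e=10 (pending; pending now {e=10})
Op 5: COMMIT: merged ['e'] into committed; committed now {d=15, e=10}
Op 6: UPDATE d=28 (auto-commit; committed d=28)
Op 7: UPDATE d=16 (auto-commit; committed d=16)
After op 7: visible(d) = 16 (pending={}, committed={d=16, e=10})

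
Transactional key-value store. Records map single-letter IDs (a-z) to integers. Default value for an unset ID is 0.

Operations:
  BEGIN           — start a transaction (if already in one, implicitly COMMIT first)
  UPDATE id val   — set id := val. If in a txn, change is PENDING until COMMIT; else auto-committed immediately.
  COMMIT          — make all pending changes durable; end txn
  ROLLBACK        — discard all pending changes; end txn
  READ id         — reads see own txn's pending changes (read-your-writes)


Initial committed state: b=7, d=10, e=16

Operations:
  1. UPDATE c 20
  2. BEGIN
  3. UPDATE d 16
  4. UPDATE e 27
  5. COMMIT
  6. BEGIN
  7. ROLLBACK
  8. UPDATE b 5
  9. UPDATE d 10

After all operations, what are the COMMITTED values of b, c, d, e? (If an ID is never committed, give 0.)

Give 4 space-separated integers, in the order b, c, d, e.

Answer: 5 20 10 27

Derivation:
Initial committed: {b=7, d=10, e=16}
Op 1: UPDATE c=20 (auto-commit; committed c=20)
Op 2: BEGIN: in_txn=True, pending={}
Op 3: UPDATE d=16 (pending; pending now {d=16})
Op 4: UPDATE e=27 (pending; pending now {d=16, e=27})
Op 5: COMMIT: merged ['d', 'e'] into committed; committed now {b=7, c=20, d=16, e=27}
Op 6: BEGIN: in_txn=True, pending={}
Op 7: ROLLBACK: discarded pending []; in_txn=False
Op 8: UPDATE b=5 (auto-commit; committed b=5)
Op 9: UPDATE d=10 (auto-commit; committed d=10)
Final committed: {b=5, c=20, d=10, e=27}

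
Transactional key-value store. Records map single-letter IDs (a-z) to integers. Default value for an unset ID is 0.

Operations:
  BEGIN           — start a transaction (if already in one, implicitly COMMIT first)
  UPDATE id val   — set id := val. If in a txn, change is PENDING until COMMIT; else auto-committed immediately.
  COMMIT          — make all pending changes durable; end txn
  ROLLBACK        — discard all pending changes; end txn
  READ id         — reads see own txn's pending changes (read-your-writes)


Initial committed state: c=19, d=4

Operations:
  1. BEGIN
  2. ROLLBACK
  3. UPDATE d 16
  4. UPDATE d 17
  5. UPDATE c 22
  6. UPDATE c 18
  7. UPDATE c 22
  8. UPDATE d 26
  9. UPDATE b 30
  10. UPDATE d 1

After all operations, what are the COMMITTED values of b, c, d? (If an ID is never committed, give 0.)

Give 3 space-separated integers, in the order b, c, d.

Initial committed: {c=19, d=4}
Op 1: BEGIN: in_txn=True, pending={}
Op 2: ROLLBACK: discarded pending []; in_txn=False
Op 3: UPDATE d=16 (auto-commit; committed d=16)
Op 4: UPDATE d=17 (auto-commit; committed d=17)
Op 5: UPDATE c=22 (auto-commit; committed c=22)
Op 6: UPDATE c=18 (auto-commit; committed c=18)
Op 7: UPDATE c=22 (auto-commit; committed c=22)
Op 8: UPDATE d=26 (auto-commit; committed d=26)
Op 9: UPDATE b=30 (auto-commit; committed b=30)
Op 10: UPDATE d=1 (auto-commit; committed d=1)
Final committed: {b=30, c=22, d=1}

Answer: 30 22 1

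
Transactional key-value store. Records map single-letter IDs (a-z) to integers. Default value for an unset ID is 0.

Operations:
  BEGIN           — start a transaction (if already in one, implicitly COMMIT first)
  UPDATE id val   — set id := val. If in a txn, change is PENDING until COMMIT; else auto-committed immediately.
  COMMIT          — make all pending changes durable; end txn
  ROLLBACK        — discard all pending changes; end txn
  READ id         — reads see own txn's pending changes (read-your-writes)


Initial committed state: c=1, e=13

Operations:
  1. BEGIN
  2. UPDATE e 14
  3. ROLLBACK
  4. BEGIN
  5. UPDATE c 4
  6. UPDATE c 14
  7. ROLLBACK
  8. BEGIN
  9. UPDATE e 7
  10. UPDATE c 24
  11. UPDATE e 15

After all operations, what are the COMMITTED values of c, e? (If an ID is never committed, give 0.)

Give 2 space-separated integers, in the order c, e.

Answer: 1 13

Derivation:
Initial committed: {c=1, e=13}
Op 1: BEGIN: in_txn=True, pending={}
Op 2: UPDATE e=14 (pending; pending now {e=14})
Op 3: ROLLBACK: discarded pending ['e']; in_txn=False
Op 4: BEGIN: in_txn=True, pending={}
Op 5: UPDATE c=4 (pending; pending now {c=4})
Op 6: UPDATE c=14 (pending; pending now {c=14})
Op 7: ROLLBACK: discarded pending ['c']; in_txn=False
Op 8: BEGIN: in_txn=True, pending={}
Op 9: UPDATE e=7 (pending; pending now {e=7})
Op 10: UPDATE c=24 (pending; pending now {c=24, e=7})
Op 11: UPDATE e=15 (pending; pending now {c=24, e=15})
Final committed: {c=1, e=13}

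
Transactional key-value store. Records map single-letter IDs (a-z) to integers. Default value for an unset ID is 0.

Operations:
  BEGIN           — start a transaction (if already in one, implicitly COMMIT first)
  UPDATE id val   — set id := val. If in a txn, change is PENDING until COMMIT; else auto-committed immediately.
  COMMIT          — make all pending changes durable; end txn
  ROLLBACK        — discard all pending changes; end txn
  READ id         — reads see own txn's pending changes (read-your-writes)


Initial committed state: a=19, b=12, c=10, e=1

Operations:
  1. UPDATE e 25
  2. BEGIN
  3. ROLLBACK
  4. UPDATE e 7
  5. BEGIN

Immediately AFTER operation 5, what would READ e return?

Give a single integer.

Initial committed: {a=19, b=12, c=10, e=1}
Op 1: UPDATE e=25 (auto-commit; committed e=25)
Op 2: BEGIN: in_txn=True, pending={}
Op 3: ROLLBACK: discarded pending []; in_txn=False
Op 4: UPDATE e=7 (auto-commit; committed e=7)
Op 5: BEGIN: in_txn=True, pending={}
After op 5: visible(e) = 7 (pending={}, committed={a=19, b=12, c=10, e=7})

Answer: 7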